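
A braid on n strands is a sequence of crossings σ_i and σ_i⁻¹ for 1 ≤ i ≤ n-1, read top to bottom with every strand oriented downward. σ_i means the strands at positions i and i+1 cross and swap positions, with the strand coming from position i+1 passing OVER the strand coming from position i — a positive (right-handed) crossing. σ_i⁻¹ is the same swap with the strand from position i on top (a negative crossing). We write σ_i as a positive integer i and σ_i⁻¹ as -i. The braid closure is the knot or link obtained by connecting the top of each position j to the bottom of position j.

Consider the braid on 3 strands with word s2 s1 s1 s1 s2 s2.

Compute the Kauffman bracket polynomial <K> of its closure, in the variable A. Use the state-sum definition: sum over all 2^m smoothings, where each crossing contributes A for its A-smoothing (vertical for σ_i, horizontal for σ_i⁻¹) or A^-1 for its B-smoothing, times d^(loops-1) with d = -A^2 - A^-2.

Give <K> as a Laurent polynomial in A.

Braid: s2 s1 s1 s1 s2 s2 on 3 strands, 6 crossings.
Writhe w = (#positive) - (#negative) = 6 - 0 = 6.
Computing the Kauffman bracket via state sum. There are 2^6 = 64 states.
Each crossing splits two ways (0=vertical, 1=horizontal). The state's weight is A^(#A-smoothings - #B-smoothings) * d^(loops - 1).
Tabulate the states by total A-exponent and number of loops L (A-exp: L × count):
  A^6: L=3 ×1
  A^4: L=2 ×6
  A^2: L=1 ×9, L=3 ×6
  A^0: L=2 ×18, L=4 ×2
  A^-2: L=3 ×15
  A^-4: L=4 ×6
  A^-6: L=5 ×1
Each group contributes A^e * Σ count * d^(L-1):
Powers of d = -A^2 - A^-2: d^2 = A^4 + 2 + A^-4; d^3 = -A^6 - 3*A^2 - 3*A^-2 - A^-6; d^4 = A^8 + 4*A^4 + 6 + 4*A^-4 + A^-8.
  A^6 * (d^2) = A^10 + 2*A^6 + A^2
  A^4 * (6*d) = -6*A^6 - 6*A^2
  A^2 * (9 + 6*d^2) = 6*A^6 + 21*A^2 + 6*A^-2
  A^0 * (18*d + 2*d^3) = -2*A^6 - 24*A^2 - 24*A^-2 - 2*A^-6
  A^-2 * (15*d^2) = 15*A^2 + 30*A^-2 + 15*A^-6
  A^-4 * (6*d^3) = -6*A^2 - 18*A^-2 - 18*A^-6 - 6*A^-10
  A^-6 * (d^4) = A^2 + 4*A^-2 + 6*A^-6 + 4*A^-10 + A^-14
Summing the groups: <K> = A^10 + 2*A^2 - 2*A^-2 + A^-6 - 2*A^-10 + A^-14

Answer: A^10 + 2*A^2 - 2*A^-2 + A^-6 - 2*A^-10 + A^-14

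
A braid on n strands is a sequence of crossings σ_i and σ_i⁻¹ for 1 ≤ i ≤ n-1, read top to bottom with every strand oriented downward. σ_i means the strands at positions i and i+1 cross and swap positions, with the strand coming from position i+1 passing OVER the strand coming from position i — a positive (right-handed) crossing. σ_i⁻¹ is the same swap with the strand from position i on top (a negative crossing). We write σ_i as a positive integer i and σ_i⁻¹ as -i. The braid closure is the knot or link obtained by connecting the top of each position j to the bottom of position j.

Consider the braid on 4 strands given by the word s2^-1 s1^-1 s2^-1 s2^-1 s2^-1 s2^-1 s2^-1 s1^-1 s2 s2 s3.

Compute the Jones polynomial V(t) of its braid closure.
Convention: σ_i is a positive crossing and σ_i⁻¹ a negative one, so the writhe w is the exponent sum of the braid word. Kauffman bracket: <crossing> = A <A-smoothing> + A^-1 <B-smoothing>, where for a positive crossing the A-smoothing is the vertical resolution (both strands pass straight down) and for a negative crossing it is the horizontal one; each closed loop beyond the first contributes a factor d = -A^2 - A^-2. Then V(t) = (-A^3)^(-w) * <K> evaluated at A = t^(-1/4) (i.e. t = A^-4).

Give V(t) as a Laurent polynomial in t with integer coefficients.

The presented braid s2^-1 s1^-1 s2^-1 s2^-1 s2^-1 s2^-1 s2^-1 s1^-1 s2 s2 s3 on 4 strands reduces by inverse Markov moves (closure unchanged at each step):
  Destabilize: the word has the form β·s3 where s3 occurs only as the final letter (β ∈ B_3); drop it and the last strand → 3 strands.
  Deconjugate: the word is γ·β·γ⁻¹ with γ = s2^-1 (prefix) and γ⁻¹ = s2 (suffix); strip both.
Reduced to β = s1^-1 s2^-1 s2^-1 s2^-1 s2^-1 s2^-1 s1^-1 s2 on 3 strands, 8 crossings.
Compute on β:
Braid: s1^-1 s2^-1 s2^-1 s2^-1 s2^-1 s2^-1 s1^-1 s2 on 3 strands, 8 crossings.
Writhe w = (#positive) - (#negative) = 1 - 7 = -6.
Computing the Kauffman bracket via state sum. There are 2^8 = 256 states.
Smooth each crossing (0=||, 1=⌣⌢); contribution A^(Σ sign_k(1-2s_k)) * d^(L-1).
Tabulate the states by total A-exponent and number of loops L (A-exp: L × count):
  A^8: L=6 ×1
  A^6: L=5 ×8
  A^4: L=4 ×25, L=6 ×3
  A^2: L=3 ×40, L=5 ×15, L=7 ×1
  A^0: L=2 ×35, L=4 ×30, L=6 ×5
  A^-2: L=1 ×15, L=3 ×31, L=5 ×10
  A^-4: L=2 ×18, L=4 ×10
  A^-6: L=1 ×2, L=3 ×6
  A^-8: L=2 ×1
Each group contributes A^e * Σ count * d^(L-1):
Powers of d = -A^2 - A^-2: d^2 = A^4 + 2 + A^-4; d^3 = -A^6 - 3*A^2 - 3*A^-2 - A^-6; d^4 = A^8 + 4*A^4 + 6 + 4*A^-4 + A^-8; d^5 = -A^10 - 5*A^6 - 10*A^2 - 10*A^-2 - 5*A^-6 - A^-10; d^6 = A^12 + 6*A^8 + 15*A^4 + 20 + 15*A^-4 + 6*A^-8 + A^-12.
  A^8 * (d^5) = -A^18 - 5*A^14 - 10*A^10 - 10*A^6 - 5*A^2 - A^-2
  A^6 * (8*d^4) = 8*A^14 + 32*A^10 + 48*A^6 + 32*A^2 + 8*A^-2
  A^4 * (25*d^3 + 3*d^5) = -3*A^14 - 40*A^10 - 105*A^6 - 105*A^2 - 40*A^-2 - 3*A^-6
  A^2 * (40*d^2 + 15*d^4 + d^6) = A^14 + 21*A^10 + 115*A^6 + 190*A^2 + 115*A^-2 + 21*A^-6 + A^-10
  A^0 * (35*d + 30*d^3 + 5*d^5) = -5*A^10 - 55*A^6 - 175*A^2 - 175*A^-2 - 55*A^-6 - 5*A^-10
  A^-2 * (15 + 31*d^2 + 10*d^4) = 10*A^6 + 71*A^2 + 137*A^-2 + 71*A^-6 + 10*A^-10
  A^-4 * (18*d + 10*d^3) = -10*A^2 - 48*A^-2 - 48*A^-6 - 10*A^-10
  A^-6 * (2 + 6*d^2) = 6*A^-2 + 14*A^-6 + 6*A^-10
  A^-8 * (d) = -A^-6 - A^-10
Summing the groups: <K> = -A^18 + A^14 - 2*A^10 + 3*A^6 - 2*A^2 + 2*A^-2 - A^-6 + A^-10
Normalise by the writhe: (-A^3)^(-w) = (-A^3)^(6) = A^18, so f(A) = A^18 * <K> = -A^36 + A^32 - 2*A^28 + 3*A^24 - 2*A^20 + 2*A^16 - A^12 + A^8.
Substitute A = t^(-1/4), i.e. A^e → t^(-e/4): V(t) = t^-2 - t^-3 + 2*t^-4 - 2*t^-5 + 3*t^-6 - 2*t^-7 + t^-8 - t^-9

Answer: t^-2 - t^-3 + 2*t^-4 - 2*t^-5 + 3*t^-6 - 2*t^-7 + t^-8 - t^-9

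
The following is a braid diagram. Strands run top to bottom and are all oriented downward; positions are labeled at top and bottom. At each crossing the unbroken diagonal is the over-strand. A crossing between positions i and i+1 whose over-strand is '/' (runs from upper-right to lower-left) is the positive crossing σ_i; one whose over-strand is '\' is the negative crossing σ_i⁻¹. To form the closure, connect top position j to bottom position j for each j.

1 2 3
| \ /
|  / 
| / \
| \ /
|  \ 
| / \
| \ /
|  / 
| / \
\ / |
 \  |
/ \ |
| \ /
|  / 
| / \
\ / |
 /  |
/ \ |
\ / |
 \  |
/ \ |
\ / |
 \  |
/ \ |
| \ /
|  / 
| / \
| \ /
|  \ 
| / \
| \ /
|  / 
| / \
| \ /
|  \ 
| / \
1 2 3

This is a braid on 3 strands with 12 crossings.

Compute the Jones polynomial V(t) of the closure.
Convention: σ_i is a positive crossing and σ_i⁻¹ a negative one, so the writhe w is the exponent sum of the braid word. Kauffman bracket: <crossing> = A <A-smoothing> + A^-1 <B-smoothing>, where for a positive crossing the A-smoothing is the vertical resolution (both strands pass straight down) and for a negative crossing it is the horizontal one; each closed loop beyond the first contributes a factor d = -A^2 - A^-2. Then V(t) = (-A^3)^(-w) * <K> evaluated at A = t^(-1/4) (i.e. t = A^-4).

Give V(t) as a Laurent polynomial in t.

Reading the diagram top to bottom ('/'-over between positions i,i+1 = s_i, '\'-over = s_i^-1): braid word = s2 s2^-1 s2 s1^-1 s2 s1 s1^-1 s1^-1 s2 s2^-1 s2 s2^-1.
The presented braid s2 s2^-1 s2 s1^-1 s2 s1 s1^-1 s1^-1 s2 s2^-1 s2 s2^-1 on 3 strands reduces by inverse Markov moves (closure unchanged at each step):
  Deconjugate: the word is γ·β·γ⁻¹ with γ = s2 s2^-1 (prefix) and γ⁻¹ = s2 s2^-1 (suffix); strip both.
  Deconjugate: the word is γ·β·γ⁻¹ with γ = s2 (prefix) and γ⁻¹ = s2^-1 (suffix); strip both.
Reduced to β = s1^-1 s2 s1 s1^-1 s1^-1 s2 on 3 strands, 6 crossings.
Compute on β:
First cancel adjacent σ_i σ_i⁻¹ pairs (Reidemeister II — same braid, same closure): s1^-1 s2 s1 s1^-1 s1^-1 s2 → s1^-1 s2 s1^-1 s2.
Braid: s1^-1 s2 s1^-1 s2 on 3 strands, 4 crossings.
Writhe w = (#positive) - (#negative) = 2 - 2 = 0.
Enumerate smoothing states for the bracket polynomial. There are 2^4 = 16 states.
Smooth each crossing (0=||, 1=⌣⌢); contribution A^(Σ sign_k(1-2s_k)) * d^(L-1).
  state 0000: A-exp=+0, loops=3, term = A^0 * d^2
  state 0001: A-exp=-2, loops=2, term = A^-2 * d^1
  state 0010: A-exp=+2, loops=2, term = A^2 * d^1
  state 0011: A-exp=+0, loops=1, term = A^0 * d^0
  state 0100: A-exp=-2, loops=2, term = A^-2 * d^1
  state 0101: A-exp=-4, loops=3, term = A^-4 * d^2
  state 0110: A-exp=+0, loops=1, term = A^0 * d^0
  state 0111: A-exp=-2, loops=2, term = A^-2 * d^1
  state 1000: A-exp=+2, loops=2, term = A^2 * d^1
  state 1001: A-exp=+0, loops=1, term = A^0 * d^0
  state 1010: A-exp=+4, loops=3, term = A^4 * d^2
  state 1011: A-exp=+2, loops=2, term = A^2 * d^1
  state 1100: A-exp=+0, loops=1, term = A^0 * d^0
  state 1101: A-exp=-2, loops=2, term = A^-2 * d^1
  state 1110: A-exp=+2, loops=2, term = A^2 * d^1
  state 1111: A-exp=+0, loops=1, term = A^0 * d^0
Collect the terms by A-exponent (count of states per loop number):
Powers of d = -A^2 - A^-2: d^2 = A^4 + 2 + A^-4.
  A^4 * (d^2) = A^8 + 2*A^4 + 1
  A^2 * (4*d) = -4*A^4 - 4
  A^0 * (5 + d^2) = A^4 + 7 + A^-4
  A^-2 * (4*d) = -4 - 4*A^-4
  A^-4 * (d^2) = 1 + 2*A^-4 + A^-8
Summing the groups: <K> = A^8 - A^4 + 1 - A^-4 + A^-8
Normalise by the writhe: (-A^3)^(-w) = (-A^3)^(0) = 1, so f(A) = 1 * <K> = A^8 - A^4 + 1 - A^-4 + A^-8.
Substitute A = t^(-1/4), i.e. A^e → t^(-e/4): V(t) = t^2 - t + 1 - t^-1 + t^-2

Answer: t^2 - t + 1 - t^-1 + t^-2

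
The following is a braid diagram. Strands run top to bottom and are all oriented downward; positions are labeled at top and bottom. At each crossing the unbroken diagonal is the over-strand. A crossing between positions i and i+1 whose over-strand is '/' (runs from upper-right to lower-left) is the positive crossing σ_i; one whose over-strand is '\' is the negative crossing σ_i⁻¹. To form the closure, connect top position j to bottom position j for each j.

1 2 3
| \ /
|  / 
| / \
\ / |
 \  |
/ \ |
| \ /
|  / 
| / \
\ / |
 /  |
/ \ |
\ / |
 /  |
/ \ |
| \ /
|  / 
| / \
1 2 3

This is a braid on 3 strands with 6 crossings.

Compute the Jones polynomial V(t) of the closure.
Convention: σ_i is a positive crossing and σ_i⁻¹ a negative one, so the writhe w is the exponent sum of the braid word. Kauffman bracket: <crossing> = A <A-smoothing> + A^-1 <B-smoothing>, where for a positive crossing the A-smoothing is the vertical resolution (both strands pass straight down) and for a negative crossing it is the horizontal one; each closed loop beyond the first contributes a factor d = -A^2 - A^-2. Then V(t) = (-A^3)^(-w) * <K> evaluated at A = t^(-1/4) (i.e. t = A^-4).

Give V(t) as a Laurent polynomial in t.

-t^6 + t^5 - t^4 + 2*t^3 - t^2 + t

Derivation:
Reading the diagram top to bottom ('/'-over between positions i,i+1 = s_i, '\'-over = s_i^-1): braid word = s2 s1^-1 s2 s1 s1 s2.
Braid: s2 s1^-1 s2 s1 s1 s2 on 3 strands, 6 crossings.
Writhe w = (#positive) - (#negative) = 5 - 1 = 4.
Computing the Kauffman bracket via state sum. There are 2^6 = 64 states.
Smooth each crossing (0=||, 1=⌣⌢); contribution A^(Σ sign_k(1-2s_k)) * d^(L-1).
Tabulate the states by total A-exponent and number of loops L (A-exp: L × count):
  A^6: L=2 ×1
  A^4: L=1 ×3, L=3 ×3
  A^2: L=2 ×14, L=4 ×1
  A^0: L=1 ×10, L=3 ×10
  A^-2: L=2 ×13, L=4 ×2
  A^-4: L=3 ×6
  A^-6: L=4 ×1
Each group contributes A^e * Σ count * d^(L-1):
Powers of d = -A^2 - A^-2: d^2 = A^4 + 2 + A^-4; d^3 = -A^6 - 3*A^2 - 3*A^-2 - A^-6.
  A^6 * (d) = -A^8 - A^4
  A^4 * (3 + 3*d^2) = 3*A^8 + 9*A^4 + 3
  A^2 * (14*d + d^3) = -A^8 - 17*A^4 - 17 - A^-4
  A^0 * (10 + 10*d^2) = 10*A^4 + 30 + 10*A^-4
  A^-2 * (13*d + 2*d^3) = -2*A^4 - 19 - 19*A^-4 - 2*A^-8
  A^-4 * (6*d^2) = 6 + 12*A^-4 + 6*A^-8
  A^-6 * (d^3) = -1 - 3*A^-4 - 3*A^-8 - A^-12
Summing the groups: <K> = A^8 - A^4 + 2 - A^-4 + A^-8 - A^-12
Normalise by the writhe: (-A^3)^(-w) = (-A^3)^(-4) = A^-12, so f(A) = A^-12 * <K> = A^-4 - A^-8 + 2*A^-12 - A^-16 + A^-20 - A^-24.
Substitute A = t^(-1/4), i.e. A^e → t^(-e/4): V(t) = -t^6 + t^5 - t^4 + 2*t^3 - t^2 + t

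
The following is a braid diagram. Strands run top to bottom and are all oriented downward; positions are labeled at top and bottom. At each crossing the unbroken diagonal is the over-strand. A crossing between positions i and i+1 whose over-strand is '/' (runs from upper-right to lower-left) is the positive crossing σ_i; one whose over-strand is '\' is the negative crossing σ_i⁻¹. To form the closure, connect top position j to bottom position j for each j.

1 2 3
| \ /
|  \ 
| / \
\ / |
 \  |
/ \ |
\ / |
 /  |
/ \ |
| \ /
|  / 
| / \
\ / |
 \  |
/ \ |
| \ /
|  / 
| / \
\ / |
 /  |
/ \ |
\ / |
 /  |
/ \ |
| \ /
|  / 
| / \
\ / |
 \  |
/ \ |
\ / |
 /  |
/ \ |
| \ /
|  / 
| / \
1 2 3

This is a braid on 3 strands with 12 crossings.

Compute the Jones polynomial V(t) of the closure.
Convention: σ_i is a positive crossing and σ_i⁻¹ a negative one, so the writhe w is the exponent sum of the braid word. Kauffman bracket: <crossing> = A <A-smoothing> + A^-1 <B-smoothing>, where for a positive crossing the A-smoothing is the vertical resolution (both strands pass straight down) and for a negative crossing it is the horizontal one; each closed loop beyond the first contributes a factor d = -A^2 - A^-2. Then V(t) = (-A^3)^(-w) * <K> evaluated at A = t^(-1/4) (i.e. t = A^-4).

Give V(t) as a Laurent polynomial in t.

-t^6 + t^5 - t^4 + 2*t^3 - t^2 + t

Derivation:
Reading the diagram top to bottom ('/'-over between positions i,i+1 = s_i, '\'-over = s_i^-1): braid word = s2^-1 s1^-1 s1 s2 s1^-1 s2 s1 s1 s2 s1^-1 s1 s2.
The presented braid s2^-1 s1^-1 s1 s2 s1^-1 s2 s1 s1 s2 s1^-1 s1 s2 on 3 strands reduces by inverse Markov moves (closure unchanged at each step):
  Deconjugate: the word is γ·β·γ⁻¹ with γ = s2^-1 (prefix) and γ⁻¹ = s2 (suffix); strip both.
  Deconjugate: the word is γ·β·γ⁻¹ with γ = s1^-1 s1 (prefix) and γ⁻¹ = s1^-1 s1 (suffix); strip both.
Reduced to β = s2 s1^-1 s2 s1 s1 s2 on 3 strands, 6 crossings.
Compute on β:
Braid: s2 s1^-1 s2 s1 s1 s2 on 3 strands, 6 crossings.
Writhe w = (#positive) - (#negative) = 5 - 1 = 4.
State-sum expansion of <K>. There are 2^6 = 64 states.
Smooth each crossing (0=||, 1=⌣⌢); contribution A^(Σ sign_k(1-2s_k)) * d^(L-1).
Tabulate the states by total A-exponent and number of loops L (A-exp: L × count):
  A^6: L=2 ×1
  A^4: L=1 ×3, L=3 ×3
  A^2: L=2 ×14, L=4 ×1
  A^0: L=1 ×10, L=3 ×10
  A^-2: L=2 ×13, L=4 ×2
  A^-4: L=3 ×6
  A^-6: L=4 ×1
Each group contributes A^e * Σ count * d^(L-1):
Powers of d = -A^2 - A^-2: d^2 = A^4 + 2 + A^-4; d^3 = -A^6 - 3*A^2 - 3*A^-2 - A^-6.
  A^6 * (d) = -A^8 - A^4
  A^4 * (3 + 3*d^2) = 3*A^8 + 9*A^4 + 3
  A^2 * (14*d + d^3) = -A^8 - 17*A^4 - 17 - A^-4
  A^0 * (10 + 10*d^2) = 10*A^4 + 30 + 10*A^-4
  A^-2 * (13*d + 2*d^3) = -2*A^4 - 19 - 19*A^-4 - 2*A^-8
  A^-4 * (6*d^2) = 6 + 12*A^-4 + 6*A^-8
  A^-6 * (d^3) = -1 - 3*A^-4 - 3*A^-8 - A^-12
Summing the groups: <K> = A^8 - A^4 + 2 - A^-4 + A^-8 - A^-12
Normalise by the writhe: (-A^3)^(-w) = (-A^3)^(-4) = A^-12, so f(A) = A^-12 * <K> = A^-4 - A^-8 + 2*A^-12 - A^-16 + A^-20 - A^-24.
Substitute A = t^(-1/4), i.e. A^e → t^(-e/4): V(t) = -t^6 + t^5 - t^4 + 2*t^3 - t^2 + t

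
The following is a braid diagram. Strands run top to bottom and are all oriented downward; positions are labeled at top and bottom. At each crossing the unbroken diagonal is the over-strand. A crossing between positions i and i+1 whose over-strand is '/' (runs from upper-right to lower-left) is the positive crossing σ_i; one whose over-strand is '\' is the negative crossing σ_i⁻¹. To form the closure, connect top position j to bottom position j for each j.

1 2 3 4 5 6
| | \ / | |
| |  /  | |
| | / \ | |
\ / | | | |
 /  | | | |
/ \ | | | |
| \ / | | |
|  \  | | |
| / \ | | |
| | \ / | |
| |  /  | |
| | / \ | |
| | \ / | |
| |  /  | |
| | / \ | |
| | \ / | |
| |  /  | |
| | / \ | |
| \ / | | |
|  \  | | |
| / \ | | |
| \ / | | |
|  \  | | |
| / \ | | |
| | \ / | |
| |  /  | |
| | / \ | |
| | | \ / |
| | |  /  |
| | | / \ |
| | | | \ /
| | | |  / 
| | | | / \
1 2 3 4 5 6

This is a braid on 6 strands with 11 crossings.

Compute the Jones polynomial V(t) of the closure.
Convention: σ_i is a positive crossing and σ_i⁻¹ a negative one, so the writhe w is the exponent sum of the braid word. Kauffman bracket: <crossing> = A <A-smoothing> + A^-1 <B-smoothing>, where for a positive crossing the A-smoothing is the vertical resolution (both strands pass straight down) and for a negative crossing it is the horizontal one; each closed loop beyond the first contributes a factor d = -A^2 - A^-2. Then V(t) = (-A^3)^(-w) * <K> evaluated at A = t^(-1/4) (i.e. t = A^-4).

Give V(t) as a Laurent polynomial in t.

-t^6 + 2*t^5 - 4*t^4 + 5*t^3 - 4*t^2 + 5*t - 3 + 2*t^-1 - t^-2

Derivation:
Reading the diagram top to bottom ('/'-over between positions i,i+1 = s_i, '\'-over = s_i^-1): braid word = s3 s1 s2^-1 s3 s3 s3 s2^-1 s2^-1 s3 s4 s5.
The presented braid s3 s1 s2^-1 s3 s3 s3 s2^-1 s2^-1 s3 s4 s5 on 6 strands reduces by inverse Markov moves (closure unchanged at each step):
  Destabilize: the word has the form β·s5 where s5 occurs only as the final letter (β ∈ B_5); drop it and the last strand → 5 strands.
  Destabilize: the word has the form β·s4 where s4 occurs only as the final letter (β ∈ B_4); drop it and the last strand → 4 strands.
Reduced to β = s3 s1 s2^-1 s3 s3 s3 s2^-1 s2^-1 s3 on 4 strands, 9 crossings.
Compute on β:
Braid: s3 s1 s2^-1 s3 s3 s3 s2^-1 s2^-1 s3 on 4 strands, 9 crossings.
Writhe w = (#positive) - (#negative) = 6 - 3 = 3.
State-sum expansion of <K>. There are 2^9 = 512 states.
Each crossing splits two ways (0=vertical, 1=horizontal). The state's weight is A^(#A-smoothings - #B-smoothings) * d^(loops - 1).
Tabulate the states by total A-exponent and number of loops L (A-exp: L × count):
  A^9: L=5 ×1
  A^7: L=4 ×9
  A^5: L=3 ×32, L=5 ×4
  A^3: L=2 ×51, L=4 ×32, L=6 ×1
  A^1: L=1 ×27, L=3 ×81, L=5 ×18
  A^-1: L=2 ×53, L=4 ×67, L=6 ×6
  A^-3: L=3 ×50, L=5 ×33, L=7 ×1
  A^-5: L=4 ×27, L=6 ×9
  A^-7: L=5 ×8, L=7 ×1
  A^-9: L=6 ×1
Each group contributes A^e * Σ count * d^(L-1):
Powers of d = -A^2 - A^-2: d^2 = A^4 + 2 + A^-4; d^3 = -A^6 - 3*A^2 - 3*A^-2 - A^-6; d^4 = A^8 + 4*A^4 + 6 + 4*A^-4 + A^-8; d^5 = -A^10 - 5*A^6 - 10*A^2 - 10*A^-2 - 5*A^-6 - A^-10; d^6 = A^12 + 6*A^8 + 15*A^4 + 20 + 15*A^-4 + 6*A^-8 + A^-12.
  A^9 * (d^4) = A^17 + 4*A^13 + 6*A^9 + 4*A^5 + A
  A^7 * (9*d^3) = -9*A^13 - 27*A^9 - 27*A^5 - 9*A
  A^5 * (32*d^2 + 4*d^4) = 4*A^13 + 48*A^9 + 88*A^5 + 48*A + 4*A^-3
  A^3 * (51*d + 32*d^3 + d^5) = -A^13 - 37*A^9 - 157*A^5 - 157*A - 37*A^-3 - A^-7
  A^1 * (27 + 81*d^2 + 18*d^4) = 18*A^9 + 153*A^5 + 297*A + 153*A^-3 + 18*A^-7
  A^-1 * (53*d + 67*d^3 + 6*d^5) = -6*A^9 - 97*A^5 - 314*A - 314*A^-3 - 97*A^-7 - 6*A^-11
  A^-3 * (50*d^2 + 33*d^4 + d^6) = A^9 + 39*A^5 + 197*A + 318*A^-3 + 197*A^-7 + 39*A^-11 + A^-15
  A^-5 * (27*d^3 + 9*d^5) = -9*A^5 - 72*A - 171*A^-3 - 171*A^-7 - 72*A^-11 - 9*A^-15
  A^-7 * (8*d^4 + d^6) = A^5 + 14*A + 47*A^-3 + 68*A^-7 + 47*A^-11 + 14*A^-15 + A^-19
  A^-9 * (d^5) = -A - 5*A^-3 - 10*A^-7 - 10*A^-11 - 5*A^-15 - A^-19
Summing the groups: <K> = A^17 - 2*A^13 + 3*A^9 - 5*A^5 + 4*A - 5*A^-3 + 4*A^-7 - 2*A^-11 + A^-15
Normalise by the writhe: (-A^3)^(-w) = (-A^3)^(-3) = -A^-9, so f(A) = -A^-9 * <K> = -A^8 + 2*A^4 - 3 + 5*A^-4 - 4*A^-8 + 5*A^-12 - 4*A^-16 + 2*A^-20 - A^-24.
Substitute A = t^(-1/4), i.e. A^e → t^(-e/4): V(t) = -t^6 + 2*t^5 - 4*t^4 + 5*t^3 - 4*t^2 + 5*t - 3 + 2*t^-1 - t^-2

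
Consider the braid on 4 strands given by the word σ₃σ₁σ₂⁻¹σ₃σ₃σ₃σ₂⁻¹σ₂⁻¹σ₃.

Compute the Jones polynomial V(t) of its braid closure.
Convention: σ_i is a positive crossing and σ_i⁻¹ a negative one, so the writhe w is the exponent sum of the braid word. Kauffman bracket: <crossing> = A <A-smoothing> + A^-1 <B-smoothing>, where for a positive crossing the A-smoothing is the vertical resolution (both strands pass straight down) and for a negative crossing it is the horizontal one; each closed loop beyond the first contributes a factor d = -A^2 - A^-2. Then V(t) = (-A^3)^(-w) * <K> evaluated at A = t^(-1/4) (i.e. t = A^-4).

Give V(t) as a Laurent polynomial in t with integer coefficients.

Braid: s3 s1 s2^-1 s3 s3 s3 s2^-1 s2^-1 s3 on 4 strands, 9 crossings.
Writhe w = (#positive) - (#negative) = 6 - 3 = 3.
Computing the Kauffman bracket via state sum. There are 2^9 = 512 states.
Smooth each crossing (0=||, 1=⌣⌢); contribution A^(Σ sign_k(1-2s_k)) * d^(L-1).
Tabulate the states by total A-exponent and number of loops L (A-exp: L × count):
  A^9: L=5 ×1
  A^7: L=4 ×9
  A^5: L=3 ×32, L=5 ×4
  A^3: L=2 ×51, L=4 ×32, L=6 ×1
  A^1: L=1 ×27, L=3 ×81, L=5 ×18
  A^-1: L=2 ×53, L=4 ×67, L=6 ×6
  A^-3: L=3 ×50, L=5 ×33, L=7 ×1
  A^-5: L=4 ×27, L=6 ×9
  A^-7: L=5 ×8, L=7 ×1
  A^-9: L=6 ×1
Each group contributes A^e * Σ count * d^(L-1):
Powers of d = -A^2 - A^-2: d^2 = A^4 + 2 + A^-4; d^3 = -A^6 - 3*A^2 - 3*A^-2 - A^-6; d^4 = A^8 + 4*A^4 + 6 + 4*A^-4 + A^-8; d^5 = -A^10 - 5*A^6 - 10*A^2 - 10*A^-2 - 5*A^-6 - A^-10; d^6 = A^12 + 6*A^8 + 15*A^4 + 20 + 15*A^-4 + 6*A^-8 + A^-12.
  A^9 * (d^4) = A^17 + 4*A^13 + 6*A^9 + 4*A^5 + A
  A^7 * (9*d^3) = -9*A^13 - 27*A^9 - 27*A^5 - 9*A
  A^5 * (32*d^2 + 4*d^4) = 4*A^13 + 48*A^9 + 88*A^5 + 48*A + 4*A^-3
  A^3 * (51*d + 32*d^3 + d^5) = -A^13 - 37*A^9 - 157*A^5 - 157*A - 37*A^-3 - A^-7
  A^1 * (27 + 81*d^2 + 18*d^4) = 18*A^9 + 153*A^5 + 297*A + 153*A^-3 + 18*A^-7
  A^-1 * (53*d + 67*d^3 + 6*d^5) = -6*A^9 - 97*A^5 - 314*A - 314*A^-3 - 97*A^-7 - 6*A^-11
  A^-3 * (50*d^2 + 33*d^4 + d^6) = A^9 + 39*A^5 + 197*A + 318*A^-3 + 197*A^-7 + 39*A^-11 + A^-15
  A^-5 * (27*d^3 + 9*d^5) = -9*A^5 - 72*A - 171*A^-3 - 171*A^-7 - 72*A^-11 - 9*A^-15
  A^-7 * (8*d^4 + d^6) = A^5 + 14*A + 47*A^-3 + 68*A^-7 + 47*A^-11 + 14*A^-15 + A^-19
  A^-9 * (d^5) = -A - 5*A^-3 - 10*A^-7 - 10*A^-11 - 5*A^-15 - A^-19
Summing the groups: <K> = A^17 - 2*A^13 + 3*A^9 - 5*A^5 + 4*A - 5*A^-3 + 4*A^-7 - 2*A^-11 + A^-15
Normalise by the writhe: (-A^3)^(-w) = (-A^3)^(-3) = -A^-9, so f(A) = -A^-9 * <K> = -A^8 + 2*A^4 - 3 + 5*A^-4 - 4*A^-8 + 5*A^-12 - 4*A^-16 + 2*A^-20 - A^-24.
Substitute A = t^(-1/4), i.e. A^e → t^(-e/4): V(t) = -t^6 + 2*t^5 - 4*t^4 + 5*t^3 - 4*t^2 + 5*t - 3 + 2*t^-1 - t^-2

Answer: -t^6 + 2*t^5 - 4*t^4 + 5*t^3 - 4*t^2 + 5*t - 3 + 2*t^-1 - t^-2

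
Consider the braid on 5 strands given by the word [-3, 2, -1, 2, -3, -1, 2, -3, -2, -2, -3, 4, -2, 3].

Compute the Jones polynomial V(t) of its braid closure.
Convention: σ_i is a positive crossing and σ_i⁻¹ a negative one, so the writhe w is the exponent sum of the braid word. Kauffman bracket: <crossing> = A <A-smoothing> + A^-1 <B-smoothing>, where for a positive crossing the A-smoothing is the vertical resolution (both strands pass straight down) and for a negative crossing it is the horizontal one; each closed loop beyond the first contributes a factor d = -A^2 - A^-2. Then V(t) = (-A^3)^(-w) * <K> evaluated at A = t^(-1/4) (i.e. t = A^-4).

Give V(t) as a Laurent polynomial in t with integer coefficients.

The presented braid s3^-1 s2 s1^-1 s2 s3^-1 s1^-1 s2 s3^-1 s2^-1 s2^-1 s3^-1 s4 s2^-1 s3 on 5 strands reduces by inverse Markov moves (closure unchanged at each step):
  Deconjugate: the word is γ·β·γ⁻¹ with γ = s3^-1 s2 (prefix) and γ⁻¹ = s2^-1 s3 (suffix); strip both.
  Destabilize: the word has the form β·s4 where s4 occurs only as the final letter (β ∈ B_4); drop it and the last strand → 4 strands.
Reduced to β = s1^-1 s2 s3^-1 s1^-1 s2 s3^-1 s2^-1 s2^-1 s3^-1 on 4 strands, 9 crossings.
Compute on β:
Braid: s1^-1 s2 s3^-1 s1^-1 s2 s3^-1 s2^-1 s2^-1 s3^-1 on 4 strands, 9 crossings.
Writhe w = (#positive) - (#negative) = 2 - 7 = -5.
State-sum expansion of <K>. There are 2^9 = 512 states.
Smooth each crossing (0=||, 1=⌣⌢); contribution A^(Σ sign_k(1-2s_k)) * d^(L-1).
Tabulate the states by total A-exponent and number of loops L (A-exp: L × count):
  A^9: L=5 ×1
  A^7: L=4 ×9
  A^5: L=3 ×33, L=5 ×3
  A^3: L=2 ×59, L=4 ×25
  A^1: L=1 ×42, L=3 ×80, L=5 ×4
  A^-1: L=2 ×93, L=4 ×33
  A^-3: L=1 ×19, L=3 ×58, L=5 ×7
  A^-5: L=2 ×19, L=4 ×16, L=6 ×1
  A^-7: L=3 ×7, L=5 ×2
  A^-9: L=4 ×1
Each group contributes A^e * Σ count * d^(L-1):
Powers of d = -A^2 - A^-2: d^2 = A^4 + 2 + A^-4; d^3 = -A^6 - 3*A^2 - 3*A^-2 - A^-6; d^4 = A^8 + 4*A^4 + 6 + 4*A^-4 + A^-8; d^5 = -A^10 - 5*A^6 - 10*A^2 - 10*A^-2 - 5*A^-6 - A^-10.
  A^9 * (d^4) = A^17 + 4*A^13 + 6*A^9 + 4*A^5 + A
  A^7 * (9*d^3) = -9*A^13 - 27*A^9 - 27*A^5 - 9*A
  A^5 * (33*d^2 + 3*d^4) = 3*A^13 + 45*A^9 + 84*A^5 + 45*A + 3*A^-3
  A^3 * (59*d + 25*d^3) = -25*A^9 - 134*A^5 - 134*A - 25*A^-3
  A^1 * (42 + 80*d^2 + 4*d^4) = 4*A^9 + 96*A^5 + 226*A + 96*A^-3 + 4*A^-7
  A^-1 * (93*d + 33*d^3) = -33*A^5 - 192*A - 192*A^-3 - 33*A^-7
  A^-3 * (19 + 58*d^2 + 7*d^4) = 7*A^5 + 86*A + 177*A^-3 + 86*A^-7 + 7*A^-11
  A^-5 * (19*d + 16*d^3 + d^5) = -A^5 - 21*A - 77*A^-3 - 77*A^-7 - 21*A^-11 - A^-15
  A^-7 * (7*d^2 + 2*d^4) = 2*A + 15*A^-3 + 26*A^-7 + 15*A^-11 + 2*A^-15
  A^-9 * (d^3) = -A^-3 - 3*A^-7 - 3*A^-11 - A^-15
Summing the groups: <K> = A^17 - 2*A^13 + 3*A^9 - 4*A^5 + 4*A - 4*A^-3 + 3*A^-7 - 2*A^-11
Normalise by the writhe: (-A^3)^(-w) = (-A^3)^(5) = -A^15, so f(A) = -A^15 * <K> = -A^32 + 2*A^28 - 3*A^24 + 4*A^20 - 4*A^16 + 4*A^12 - 3*A^8 + 2*A^4.
Substitute A = t^(-1/4), i.e. A^e → t^(-e/4): V(t) = 2*t^-1 - 3*t^-2 + 4*t^-3 - 4*t^-4 + 4*t^-5 - 3*t^-6 + 2*t^-7 - t^-8

Answer: 2*t^-1 - 3*t^-2 + 4*t^-3 - 4*t^-4 + 4*t^-5 - 3*t^-6 + 2*t^-7 - t^-8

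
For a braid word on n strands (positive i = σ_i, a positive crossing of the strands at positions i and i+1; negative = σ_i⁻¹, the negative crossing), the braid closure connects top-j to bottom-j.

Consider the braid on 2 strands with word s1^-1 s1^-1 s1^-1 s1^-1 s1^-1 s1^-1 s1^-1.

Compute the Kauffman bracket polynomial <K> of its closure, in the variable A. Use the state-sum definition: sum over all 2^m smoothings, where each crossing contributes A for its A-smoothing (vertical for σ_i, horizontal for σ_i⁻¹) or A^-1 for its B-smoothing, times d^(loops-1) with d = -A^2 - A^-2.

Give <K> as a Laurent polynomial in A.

Braid: s1^-1 s1^-1 s1^-1 s1^-1 s1^-1 s1^-1 s1^-1 on 2 strands, 7 crossings.
Writhe w = (#positive) - (#negative) = 0 - 7 = -7.
Enumerate smoothing states for the bracket polynomial. There are 2^7 = 128 states.
Smooth each crossing (0=||, 1=⌣⌢); contribution A^(Σ sign_k(1-2s_k)) * d^(L-1).
Tabulate the states by total A-exponent and number of loops L (A-exp: L × count):
  A^7: L=7 ×1
  A^5: L=6 ×7
  A^3: L=5 ×21
  A^1: L=4 ×35
  A^-1: L=3 ×35
  A^-3: L=2 ×21
  A^-5: L=1 ×7
  A^-7: L=2 ×1
Each group contributes A^e * Σ count * d^(L-1):
Powers of d = -A^2 - A^-2: d^2 = A^4 + 2 + A^-4; d^3 = -A^6 - 3*A^2 - 3*A^-2 - A^-6; d^4 = A^8 + 4*A^4 + 6 + 4*A^-4 + A^-8; d^5 = -A^10 - 5*A^6 - 10*A^2 - 10*A^-2 - 5*A^-6 - A^-10; d^6 = A^12 + 6*A^8 + 15*A^4 + 20 + 15*A^-4 + 6*A^-8 + A^-12.
  A^7 * (d^6) = A^19 + 6*A^15 + 15*A^11 + 20*A^7 + 15*A^3 + 6*A^-1 + A^-5
  A^5 * (7*d^5) = -7*A^15 - 35*A^11 - 70*A^7 - 70*A^3 - 35*A^-1 - 7*A^-5
  A^3 * (21*d^4) = 21*A^11 + 84*A^7 + 126*A^3 + 84*A^-1 + 21*A^-5
  A^1 * (35*d^3) = -35*A^7 - 105*A^3 - 105*A^-1 - 35*A^-5
  A^-1 * (35*d^2) = 35*A^3 + 70*A^-1 + 35*A^-5
  A^-3 * (21*d) = -21*A^-1 - 21*A^-5
  A^-5 * (7) = 7*A^-5
  A^-7 * (d) = -A^-5 - A^-9
Summing the groups: <K> = A^19 - A^15 + A^11 - A^7 + A^3 - A^-1 - A^-9

Answer: A^19 - A^15 + A^11 - A^7 + A^3 - A^-1 - A^-9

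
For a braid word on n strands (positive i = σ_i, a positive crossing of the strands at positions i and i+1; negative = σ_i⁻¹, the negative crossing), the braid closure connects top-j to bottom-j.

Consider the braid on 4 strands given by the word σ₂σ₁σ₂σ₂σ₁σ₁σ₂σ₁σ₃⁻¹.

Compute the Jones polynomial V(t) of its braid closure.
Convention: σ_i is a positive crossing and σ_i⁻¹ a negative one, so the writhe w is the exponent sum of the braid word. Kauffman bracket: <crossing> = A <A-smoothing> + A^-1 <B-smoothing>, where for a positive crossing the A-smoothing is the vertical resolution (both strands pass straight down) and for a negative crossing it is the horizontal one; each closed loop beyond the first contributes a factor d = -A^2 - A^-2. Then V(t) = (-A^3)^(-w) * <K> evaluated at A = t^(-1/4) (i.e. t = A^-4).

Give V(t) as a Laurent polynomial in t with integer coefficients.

-t^8 + t^5 + t^3

Derivation:
The presented braid s2 s1 s2 s2 s1 s1 s2 s1 s3^-1 on 4 strands reduces by inverse Markov moves (closure unchanged at each step):
  Destabilize: the word has the form β·s3^-1 where s3^-1 occurs only as the final letter (β ∈ B_3); drop it and the last strand → 3 strands.
Reduced to β = s2 s1 s2 s2 s1 s1 s2 s1 on 3 strands, 8 crossings.
Compute on β:
Braid: s2 s1 s2 s2 s1 s1 s2 s1 on 3 strands, 8 crossings.
Writhe w = (#positive) - (#negative) = 8 - 0 = 8.
Enumerate smoothing states for the bracket polynomial. There are 2^8 = 256 states.
For each crossing: s=0 is the vertical smoothing, s=1 horizontal. Crossing k contributes A^(sign_k * (1 - 2*s_k)); loop factor d = -A^2 - A^-2.
Tabulate the states by total A-exponent and number of loops L (A-exp: L × count):
  A^8: L=3 ×1
  A^6: L=2 ×8
  A^4: L=1 ×16, L=3 ×12
  A^2: L=2 ×48, L=4 ×8
  A^0: L=1 ×17, L=3 ×51, L=5 ×2
  A^-2: L=2 ×34, L=4 ×22
  A^-4: L=1 ×4, L=3 ×21, L=5 ×3
  A^-6: L=2 ×4, L=4 ×4
  A^-8: L=3 ×1
Each group contributes A^e * Σ count * d^(L-1):
Powers of d = -A^2 - A^-2: d^2 = A^4 + 2 + A^-4; d^3 = -A^6 - 3*A^2 - 3*A^-2 - A^-6; d^4 = A^8 + 4*A^4 + 6 + 4*A^-4 + A^-8.
  A^8 * (d^2) = A^12 + 2*A^8 + A^4
  A^6 * (8*d) = -8*A^8 - 8*A^4
  A^4 * (16 + 12*d^2) = 12*A^8 + 40*A^4 + 12
  A^2 * (48*d + 8*d^3) = -8*A^8 - 72*A^4 - 72 - 8*A^-4
  A^0 * (17 + 51*d^2 + 2*d^4) = 2*A^8 + 59*A^4 + 131 + 59*A^-4 + 2*A^-8
  A^-2 * (34*d + 22*d^3) = -22*A^4 - 100 - 100*A^-4 - 22*A^-8
  A^-4 * (4 + 21*d^2 + 3*d^4) = 3*A^4 + 33 + 64*A^-4 + 33*A^-8 + 3*A^-12
  A^-6 * (4*d + 4*d^3) = -4 - 16*A^-4 - 16*A^-8 - 4*A^-12
  A^-8 * (d^2) = A^-4 + 2*A^-8 + A^-12
Summing the groups: <K> = A^12 + A^4 - A^-8
Normalise by the writhe: (-A^3)^(-w) = (-A^3)^(-8) = A^-24, so f(A) = A^-24 * <K> = A^-12 + A^-20 - A^-32.
Substitute A = t^(-1/4), i.e. A^e → t^(-e/4): V(t) = -t^8 + t^5 + t^3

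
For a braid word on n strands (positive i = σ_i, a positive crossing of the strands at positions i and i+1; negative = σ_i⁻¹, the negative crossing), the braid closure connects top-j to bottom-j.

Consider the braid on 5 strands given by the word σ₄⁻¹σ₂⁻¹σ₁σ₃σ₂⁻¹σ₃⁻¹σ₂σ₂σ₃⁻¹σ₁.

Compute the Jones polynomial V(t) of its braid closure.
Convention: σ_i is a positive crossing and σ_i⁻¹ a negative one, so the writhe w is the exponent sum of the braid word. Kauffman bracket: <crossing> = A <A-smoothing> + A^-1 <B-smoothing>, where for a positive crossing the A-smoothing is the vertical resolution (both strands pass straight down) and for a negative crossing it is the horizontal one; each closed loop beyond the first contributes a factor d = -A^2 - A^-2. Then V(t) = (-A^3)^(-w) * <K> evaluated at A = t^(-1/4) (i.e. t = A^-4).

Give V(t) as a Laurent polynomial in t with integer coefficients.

Braid: s4^-1 s2^-1 s1 s3 s2^-1 s3^-1 s2 s2 s3^-1 s1 on 5 strands, 10 crossings.
Writhe w = (#positive) - (#negative) = 5 - 5 = 0.
State-sum expansion of <K>. There are 2^10 = 1024 states.
For each crossing: s=0 is the vertical smoothing, s=1 horizontal. Crossing k contributes A^(sign_k * (1 - 2*s_k)); loop factor d = -A^2 - A^-2.
Tabulate the states by total A-exponent and number of loops L (A-exp: L × count):
  A^10: L=4 ×1
  A^8: L=3 ×9, L=5 ×1
  A^6: L=2 ×27, L=4 ×18
  A^4: L=1 ×28, L=3 ×78, L=5 ×14
  A^2: L=2 ×116, L=4 ×88, L=6 ×6
  A^0: L=1 ×27, L=3 ×178, L=5 ×46, L=7 ×1
  A^-2: L=2 ×78, L=4 ×123, L=6 ×9
  A^-4: L=1 ×6, L=3 ×78, L=5 ×36
  A^-6: L=2 ×11, L=4 ×31, L=6 ×3
  A^-8: L=3 ×6, L=5 ×4
  A^-10: L=4 ×1
Each group contributes A^e * Σ count * d^(L-1):
Powers of d = -A^2 - A^-2: d^2 = A^4 + 2 + A^-4; d^3 = -A^6 - 3*A^2 - 3*A^-2 - A^-6; d^4 = A^8 + 4*A^4 + 6 + 4*A^-4 + A^-8; d^5 = -A^10 - 5*A^6 - 10*A^2 - 10*A^-2 - 5*A^-6 - A^-10; d^6 = A^12 + 6*A^8 + 15*A^4 + 20 + 15*A^-4 + 6*A^-8 + A^-12.
  A^10 * (d^3) = -A^16 - 3*A^12 - 3*A^8 - A^4
  A^8 * (9*d^2 + d^4) = A^16 + 13*A^12 + 24*A^8 + 13*A^4 + 1
  A^6 * (27*d + 18*d^3) = -18*A^12 - 81*A^8 - 81*A^4 - 18
  A^4 * (28 + 78*d^2 + 14*d^4) = 14*A^12 + 134*A^8 + 268*A^4 + 134 + 14*A^-4
  A^2 * (116*d + 88*d^3 + 6*d^5) = -6*A^12 - 118*A^8 - 440*A^4 - 440 - 118*A^-4 - 6*A^-8
  A^0 * (27 + 178*d^2 + 46*d^4 + d^6) = A^12 + 52*A^8 + 377*A^4 + 679 + 377*A^-4 + 52*A^-8 + A^-12
  A^-2 * (78*d + 123*d^3 + 9*d^5) = -9*A^8 - 168*A^4 - 537 - 537*A^-4 - 168*A^-8 - 9*A^-12
  A^-4 * (6 + 78*d^2 + 36*d^4) = 36*A^4 + 222 + 378*A^-4 + 222*A^-8 + 36*A^-12
  A^-6 * (11*d + 31*d^3 + 3*d^5) = -3*A^4 - 46 - 134*A^-4 - 134*A^-8 - 46*A^-12 - 3*A^-16
  A^-8 * (6*d^2 + 4*d^4) = 4 + 22*A^-4 + 36*A^-8 + 22*A^-12 + 4*A^-16
  A^-10 * (d^3) = -A^-4 - 3*A^-8 - 3*A^-12 - A^-16
Summing the groups: <K> = A^12 - A^8 + A^4 - 1 + A^-4 - A^-8 + A^-12
Normalise by the writhe: (-A^3)^(-w) = (-A^3)^(0) = 1, so f(A) = 1 * <K> = A^12 - A^8 + A^4 - 1 + A^-4 - A^-8 + A^-12.
Substitute A = t^(-1/4), i.e. A^e → t^(-e/4): V(t) = t^3 - t^2 + t - 1 + t^-1 - t^-2 + t^-3

Answer: t^3 - t^2 + t - 1 + t^-1 - t^-2 + t^-3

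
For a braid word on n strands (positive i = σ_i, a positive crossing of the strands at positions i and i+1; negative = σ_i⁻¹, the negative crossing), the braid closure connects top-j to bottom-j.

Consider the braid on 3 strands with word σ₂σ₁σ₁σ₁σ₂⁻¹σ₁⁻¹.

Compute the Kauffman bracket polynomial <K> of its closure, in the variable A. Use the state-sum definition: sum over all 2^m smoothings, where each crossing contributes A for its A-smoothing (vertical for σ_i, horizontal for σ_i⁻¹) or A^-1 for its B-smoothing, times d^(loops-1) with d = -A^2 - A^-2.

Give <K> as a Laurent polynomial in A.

Braid: s2 s1 s1 s1 s2^-1 s1^-1 on 3 strands, 6 crossings.
Writhe w = (#positive) - (#negative) = 4 - 2 = 2.
Computing the Kauffman bracket via state sum. There are 2^6 = 64 states.
Each crossing splits two ways (0=vertical, 1=horizontal). The state's weight is A^(#A-smoothings - #B-smoothings) * d^(loops - 1).
Tabulate the states by total A-exponent and number of loops L (A-exp: L × count):
  A^6: L=1 ×1
  A^4: L=2 ×6
  A^2: L=1 ×7, L=3 ×8
  A^0: L=2 ×16, L=4 ×4
  A^-2: L=1 ×3, L=3 ×11, L=5 ×1
  A^-4: L=2 ×3, L=4 ×3
  A^-6: L=3 ×1
Each group contributes A^e * Σ count * d^(L-1):
Powers of d = -A^2 - A^-2: d^2 = A^4 + 2 + A^-4; d^3 = -A^6 - 3*A^2 - 3*A^-2 - A^-6; d^4 = A^8 + 4*A^4 + 6 + 4*A^-4 + A^-8.
  A^6 * (1) = A^6
  A^4 * (6*d) = -6*A^6 - 6*A^2
  A^2 * (7 + 8*d^2) = 8*A^6 + 23*A^2 + 8*A^-2
  A^0 * (16*d + 4*d^3) = -4*A^6 - 28*A^2 - 28*A^-2 - 4*A^-6
  A^-2 * (3 + 11*d^2 + d^4) = A^6 + 15*A^2 + 31*A^-2 + 15*A^-6 + A^-10
  A^-4 * (3*d + 3*d^3) = -3*A^2 - 12*A^-2 - 12*A^-6 - 3*A^-10
  A^-6 * (d^2) = A^-2 + 2*A^-6 + A^-10
Summing the groups: <K> = A^2 + A^-6 - A^-10

Answer: A^2 + A^-6 - A^-10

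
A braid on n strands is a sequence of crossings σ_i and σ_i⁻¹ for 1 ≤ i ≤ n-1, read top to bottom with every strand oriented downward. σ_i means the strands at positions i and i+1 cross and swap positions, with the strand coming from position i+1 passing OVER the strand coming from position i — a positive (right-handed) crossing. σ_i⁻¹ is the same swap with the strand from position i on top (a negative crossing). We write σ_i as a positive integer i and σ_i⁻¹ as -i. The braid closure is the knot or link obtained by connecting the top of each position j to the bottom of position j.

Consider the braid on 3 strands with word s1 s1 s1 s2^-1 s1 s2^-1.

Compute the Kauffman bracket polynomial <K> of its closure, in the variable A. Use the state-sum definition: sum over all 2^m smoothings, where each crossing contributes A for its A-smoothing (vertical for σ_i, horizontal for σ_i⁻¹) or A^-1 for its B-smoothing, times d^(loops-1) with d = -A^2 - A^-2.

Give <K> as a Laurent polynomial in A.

A^10 - A^6 + 2*A^2 - 2*A^-2 + 2*A^-6 - 2*A^-10 + A^-14

Derivation:
Braid: s1 s1 s1 s2^-1 s1 s2^-1 on 3 strands, 6 crossings.
Writhe w = (#positive) - (#negative) = 4 - 2 = 2.
State-sum expansion of <K>. There are 2^6 = 64 states.
Each crossing splits two ways (0=vertical, 1=horizontal). The state's weight is A^(#A-smoothings - #B-smoothings) * d^(loops - 1).
Tabulate the states by total A-exponent and number of loops L (A-exp: L × count):
  A^6: L=3 ×1
  A^4: L=2 ×6
  A^2: L=1 ×11, L=3 ×4
  A^0: L=2 ×19, L=4 ×1
  A^-2: L=3 ×15
  A^-4: L=4 ×6
  A^-6: L=5 ×1
Each group contributes A^e * Σ count * d^(L-1):
Powers of d = -A^2 - A^-2: d^2 = A^4 + 2 + A^-4; d^3 = -A^6 - 3*A^2 - 3*A^-2 - A^-6; d^4 = A^8 + 4*A^4 + 6 + 4*A^-4 + A^-8.
  A^6 * (d^2) = A^10 + 2*A^6 + A^2
  A^4 * (6*d) = -6*A^6 - 6*A^2
  A^2 * (11 + 4*d^2) = 4*A^6 + 19*A^2 + 4*A^-2
  A^0 * (19*d + d^3) = -A^6 - 22*A^2 - 22*A^-2 - A^-6
  A^-2 * (15*d^2) = 15*A^2 + 30*A^-2 + 15*A^-6
  A^-4 * (6*d^3) = -6*A^2 - 18*A^-2 - 18*A^-6 - 6*A^-10
  A^-6 * (d^4) = A^2 + 4*A^-2 + 6*A^-6 + 4*A^-10 + A^-14
Summing the groups: <K> = A^10 - A^6 + 2*A^2 - 2*A^-2 + 2*A^-6 - 2*A^-10 + A^-14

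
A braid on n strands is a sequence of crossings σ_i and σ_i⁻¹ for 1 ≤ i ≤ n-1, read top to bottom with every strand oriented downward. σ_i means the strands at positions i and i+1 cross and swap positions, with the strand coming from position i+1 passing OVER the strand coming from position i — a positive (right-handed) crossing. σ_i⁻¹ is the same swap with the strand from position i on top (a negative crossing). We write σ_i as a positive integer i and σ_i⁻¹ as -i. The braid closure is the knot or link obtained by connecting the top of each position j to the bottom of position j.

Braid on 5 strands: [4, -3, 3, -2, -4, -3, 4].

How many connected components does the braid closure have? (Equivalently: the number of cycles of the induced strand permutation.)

Track the strand permutation on 5 strands, starting from identity.
  step 1: s4 swaps positions 4,5 -> [1 2 3 5 4]
  step 2: s3^-1 swaps positions 3,4 -> [1 2 5 3 4]
  step 3: s3 swaps positions 3,4 -> [1 2 3 5 4]
  step 4: s2^-1 swaps positions 2,3 -> [1 3 2 5 4]
  step 5: s4^-1 swaps positions 4,5 -> [1 3 2 4 5]
  step 6: s3^-1 swaps positions 3,4 -> [1 3 4 2 5]
  step 7: s4 swaps positions 4,5 -> [1 3 4 5 2]
Final permutation (position -> original strand): [1 3 4 5 2]
Closure components = cycle count of this permutation = 2.

Answer: 2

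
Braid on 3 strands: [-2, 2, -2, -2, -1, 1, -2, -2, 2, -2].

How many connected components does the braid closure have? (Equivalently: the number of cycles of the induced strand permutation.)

Track the strand permutation on 3 strands, starting from identity.
  step 1: s2^-1 swaps positions 2,3 -> [1 3 2]
  step 2: s2 swaps positions 2,3 -> [1 2 3]
  step 3: s2^-1 swaps positions 2,3 -> [1 3 2]
  step 4: s2^-1 swaps positions 2,3 -> [1 2 3]
  step 5: s1^-1 swaps positions 1,2 -> [2 1 3]
  step 6: s1 swaps positions 1,2 -> [1 2 3]
  step 7: s2^-1 swaps positions 2,3 -> [1 3 2]
  step 8: s2^-1 swaps positions 2,3 -> [1 2 3]
  step 9: s2 swaps positions 2,3 -> [1 3 2]
  step 10: s2^-1 swaps positions 2,3 -> [1 2 3]
Final permutation (position -> original strand): [1 2 3]
Closure components = cycle count of this permutation = 3.

Answer: 3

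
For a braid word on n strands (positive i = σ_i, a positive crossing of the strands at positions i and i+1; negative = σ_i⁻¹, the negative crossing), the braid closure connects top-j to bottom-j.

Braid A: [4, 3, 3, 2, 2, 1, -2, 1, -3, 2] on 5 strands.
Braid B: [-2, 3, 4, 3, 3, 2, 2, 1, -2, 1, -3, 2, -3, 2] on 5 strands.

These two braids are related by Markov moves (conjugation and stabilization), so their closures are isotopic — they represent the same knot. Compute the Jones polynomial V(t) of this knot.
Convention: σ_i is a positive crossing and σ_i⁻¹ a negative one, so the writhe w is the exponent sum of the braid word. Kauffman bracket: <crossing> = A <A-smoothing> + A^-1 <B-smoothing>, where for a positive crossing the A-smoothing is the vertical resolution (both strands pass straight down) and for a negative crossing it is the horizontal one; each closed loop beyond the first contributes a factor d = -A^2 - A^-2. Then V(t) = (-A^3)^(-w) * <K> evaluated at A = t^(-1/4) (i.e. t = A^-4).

-t^8 + t^7 - 2*t^6 + 3*t^5 - 2*t^4 + 3*t^3 - 2*t^2 + t

Derivation:
Markov-equivalent braids have isotopic closures, hence identical knot invariants. Strip the Markov moves from each word to reach a common short braid β, then compute V(t) once on β.
Braid A: s4 s3 s3 s2 s2 s1 s2^-1 s1 s3^-1 s2 on 5 strands has no conjugating prefix/suffix or stabilization to strip; take β = s4 s3 s3 s2 s2 s1 s2^-1 s1 s3^-1 s2.
Braid B: s2^-1 s3 s4 s3 s3 s2 s2 s1 s2^-1 s1 s3^-1 s2 s3^-1 s2 on 5 strands reduces by inverse Markov moves (closure unchanged at each step):
  Deconjugate: the word is γ·β·γ⁻¹ with γ = s2^-1 s3 (prefix) and γ⁻¹ = s3^-1 s2 (suffix); strip both.
Reduced to β = s4 s3 s3 s2 s2 s1 s2^-1 s1 s3^-1 s2 on 5 strands, 10 crossings.
Both give the same β = s4 s3 s3 s2 s2 s1 s2^-1 s1 s3^-1 s2 on 5 strands, so one state sum suffices:
Braid: s4 s3 s3 s2 s2 s1 s2^-1 s1 s3^-1 s2 on 5 strands, 10 crossings.
Writhe w = (#positive) - (#negative) = 8 - 2 = 6.
Computing the Kauffman bracket via state sum. There are 2^10 = 1024 states.
For each crossing: s=0 is the vertical smoothing, s=1 horizontal. Crossing k contributes A^(sign_k * (1 - 2*s_k)); loop factor d = -A^2 - A^-2.
Tabulate the states by total A-exponent and number of loops L (A-exp: L × count):
  A^10: L=3 ×1
  A^8: L=2 ×3, L=4 ×7
  A^6: L=1 ×2, L=3 ×29, L=5 ×14
  A^4: L=2 ×39, L=4 ×72, L=6 ×9
  A^2: L=1 ×17, L=3 ×137, L=5 ×54, L=7 ×2
  A^0: L=2 ×109, L=4 ×128, L=6 ×15
  A^-2: L=1 ×30, L=3 ×132, L=5 ×47, L=7 ×1
  A^-4: L=2 ×49, L=4 ×65, L=6 ×6
  A^-6: L=3 ×31, L=5 ×14
  A^-8: L=4 ×9, L=6 ×1
  A^-10: L=5 ×1
Each group contributes A^e * Σ count * d^(L-1):
Powers of d = -A^2 - A^-2: d^2 = A^4 + 2 + A^-4; d^3 = -A^6 - 3*A^2 - 3*A^-2 - A^-6; d^4 = A^8 + 4*A^4 + 6 + 4*A^-4 + A^-8; d^5 = -A^10 - 5*A^6 - 10*A^2 - 10*A^-2 - 5*A^-6 - A^-10; d^6 = A^12 + 6*A^8 + 15*A^4 + 20 + 15*A^-4 + 6*A^-8 + A^-12.
  A^10 * (d^2) = A^14 + 2*A^10 + A^6
  A^8 * (3*d + 7*d^3) = -7*A^14 - 24*A^10 - 24*A^6 - 7*A^2
  A^6 * (2 + 29*d^2 + 14*d^4) = 14*A^14 + 85*A^10 + 144*A^6 + 85*A^2 + 14*A^-2
  A^4 * (39*d + 72*d^3 + 9*d^5) = -9*A^14 - 117*A^10 - 345*A^6 - 345*A^2 - 117*A^-2 - 9*A^-6
  A^2 * (17 + 137*d^2 + 54*d^4 + 2*d^6) = 2*A^14 + 66*A^10 + 383*A^6 + 655*A^2 + 383*A^-2 + 66*A^-6 + 2*A^-10
  A^0 * (109*d + 128*d^3 + 15*d^5) = -15*A^10 - 203*A^6 - 643*A^2 - 643*A^-2 - 203*A^-6 - 15*A^-10
  A^-2 * (30 + 132*d^2 + 47*d^4 + d^6) = A^10 + 53*A^6 + 335*A^2 + 596*A^-2 + 335*A^-6 + 53*A^-10 + A^-14
  A^-4 * (49*d + 65*d^3 + 6*d^5) = -6*A^6 - 95*A^2 - 304*A^-2 - 304*A^-6 - 95*A^-10 - 6*A^-14
  A^-6 * (31*d^2 + 14*d^4) = 14*A^2 + 87*A^-2 + 146*A^-6 + 87*A^-10 + 14*A^-14
  A^-8 * (9*d^3 + d^5) = -A^2 - 14*A^-2 - 37*A^-6 - 37*A^-10 - 14*A^-14 - A^-18
  A^-10 * (d^4) = A^-2 + 4*A^-6 + 6*A^-10 + 4*A^-14 + A^-18
Summing the groups: <K> = A^14 - 2*A^10 + 3*A^6 - 2*A^2 + 3*A^-2 - 2*A^-6 + A^-10 - A^-14
Normalise by the writhe: (-A^3)^(-w) = (-A^3)^(-6) = A^-18, so f(A) = A^-18 * <K> = A^-4 - 2*A^-8 + 3*A^-12 - 2*A^-16 + 3*A^-20 - 2*A^-24 + A^-28 - A^-32.
Substitute A = t^(-1/4), i.e. A^e → t^(-e/4): V(t) = -t^8 + t^7 - 2*t^6 + 3*t^5 - 2*t^4 + 3*t^3 - 2*t^2 + t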